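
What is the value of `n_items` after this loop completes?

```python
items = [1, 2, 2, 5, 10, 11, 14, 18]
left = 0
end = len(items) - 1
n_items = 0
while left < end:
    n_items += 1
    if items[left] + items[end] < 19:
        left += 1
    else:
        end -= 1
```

Steps to find pair summing to 19
`n_items` takes the values: 0 → 1 → 2 → 3 → 4 → 5 → 6 → 7

Answer: 7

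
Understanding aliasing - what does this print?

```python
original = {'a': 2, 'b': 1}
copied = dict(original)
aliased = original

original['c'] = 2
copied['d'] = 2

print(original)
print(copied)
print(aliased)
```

Key concept: dict() creates copy, assignment creates alias.
Step by step:
`original = {'a': 2, 'b': 1}` → original = {'a': 2, 'b': 1}
`copied = dict(original)` → copied = {'a': 2, 'b': 1}
`aliased = original` → aliased = {'a': 2, 'b': 1} (same object as original)
`original['c'] = 2` → original = {'a': 2, 'b': 1, 'c': 2} (same object as aliased); aliased = {'a': 2, 'b': 1, 'c': 2} (same object as original)
`copied['d'] = 2` → copied = {'a': 2, 'b': 1, 'd': 2}
`print(original)` → prints {'a': 2, 'b': 1, 'c': 2}
`print(copied)` → prints {'a': 2, 'b': 1, 'd': 2}
`print(aliased)` → prints {'a': 2, 'b': 1, 'c': 2}

Answer:
{'a': 2, 'b': 1, 'c': 2}
{'a': 2, 'b': 1, 'd': 2}
{'a': 2, 'b': 1, 'c': 2}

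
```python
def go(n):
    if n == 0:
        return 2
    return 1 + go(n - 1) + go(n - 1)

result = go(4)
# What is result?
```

go(n) = 1 + 2·go(n-1), go(0)=2. Closed form: (2+1)·2^4 - 1 = 47.

Answer: 47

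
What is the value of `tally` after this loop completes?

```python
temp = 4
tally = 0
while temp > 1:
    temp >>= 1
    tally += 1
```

Count right shifts until 1
`tally` takes the values: 0 → 1 → 2

Answer: 2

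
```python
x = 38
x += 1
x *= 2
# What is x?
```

Trace:
`x = 38` → x = 38
`x += 1` → x = 39
`x *= 2` → x = 78
So x = 78

Answer: 78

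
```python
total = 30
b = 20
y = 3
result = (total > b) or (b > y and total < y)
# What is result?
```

Trace:
`total = 30` → total = 30
`b = 20` → b = 20
`y = 3` → y = 3
`result = (total > b) or (b > y and total < y)` → result = True
So result = True

Answer: True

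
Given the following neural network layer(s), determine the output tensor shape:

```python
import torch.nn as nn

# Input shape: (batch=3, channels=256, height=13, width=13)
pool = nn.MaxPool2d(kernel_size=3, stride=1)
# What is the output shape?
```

Input: (3, 256, 13, 13) -> Output: (3, 256, 11, 11)

Answer: (3, 256, 11, 11)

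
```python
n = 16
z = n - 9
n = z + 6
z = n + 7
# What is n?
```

Trace:
`n = 16` → n = 16
`z = n - 9` → z = 7
`n = z + 6` → n = 13
`z = n + 7` → z = 20
So n = 13

Answer: 13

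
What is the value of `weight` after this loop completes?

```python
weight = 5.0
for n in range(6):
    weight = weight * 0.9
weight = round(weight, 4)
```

Exponential decay: 5.0 * 0.9^6
`weight` takes the values: 5.0 → 4.5 → 4.05 → 3.645 → 3.2805 → 2.95245 → 2.657205 → 2.6572

Answer: 2.6572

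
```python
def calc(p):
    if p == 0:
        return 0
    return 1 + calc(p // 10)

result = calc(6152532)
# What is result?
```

Count of digits of 6152532: 7

Answer: 7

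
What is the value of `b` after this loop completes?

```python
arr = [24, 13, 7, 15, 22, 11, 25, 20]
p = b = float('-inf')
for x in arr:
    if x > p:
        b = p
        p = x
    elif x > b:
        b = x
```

Second largest (with repeats) in [24, 13, 7, 15, 22, 11, 25, 20]
`b` takes the values: -inf → 13 → 15 → 22 → 24

Answer: 24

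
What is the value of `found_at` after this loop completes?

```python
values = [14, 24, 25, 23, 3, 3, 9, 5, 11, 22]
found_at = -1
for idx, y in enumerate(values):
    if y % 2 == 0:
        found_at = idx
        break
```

First even number index in [14, 24, 25, 23, 3, 3, 9, 5, 11, 22]
`found_at` takes the values: -1 → 0

Answer: 0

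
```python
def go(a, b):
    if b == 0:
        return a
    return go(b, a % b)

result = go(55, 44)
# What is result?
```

go(55, 44) -> go(44, 11) -> go(11, 0) -> 11

Answer: 11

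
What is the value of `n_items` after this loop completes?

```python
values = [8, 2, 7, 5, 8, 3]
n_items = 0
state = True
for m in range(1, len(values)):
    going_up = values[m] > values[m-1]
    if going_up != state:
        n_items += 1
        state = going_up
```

Count direction changes in [8, 2, 7, 5, 8, 3]
`n_items` takes the values: 0 → 1 → 2 → 3 → 4 → 5

Answer: 5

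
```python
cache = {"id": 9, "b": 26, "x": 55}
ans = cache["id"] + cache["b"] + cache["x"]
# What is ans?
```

Trace:
`cache = {"id": 9, "b": 26, "x": 55}` → cache = {'id': 9, 'b': 26, 'x': 55}
`ans = cache["id"] + cache["b"] + cache["x"]` → ans = 90
So ans = 90

Answer: 90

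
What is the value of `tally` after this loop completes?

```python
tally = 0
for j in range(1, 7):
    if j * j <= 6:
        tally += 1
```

Count numbers where j² ≤ 6
`tally` takes the values: 0 → 1 → 2

Answer: 2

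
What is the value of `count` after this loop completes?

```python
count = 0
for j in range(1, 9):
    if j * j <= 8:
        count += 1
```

Count numbers where j² ≤ 8
`count` takes the values: 0 → 1 → 2

Answer: 2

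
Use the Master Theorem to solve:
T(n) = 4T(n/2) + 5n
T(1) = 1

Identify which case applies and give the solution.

a=4, b=2, f(n)=5n. log_2(4) = 2. Since c=1 < 2, Case 1 applies: T(n) = Θ(n^log_b(a)) = O(n^2).

Answer: O(n^2) - Case 1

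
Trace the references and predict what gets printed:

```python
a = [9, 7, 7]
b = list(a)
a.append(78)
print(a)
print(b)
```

Key concept: list() constructor creates copy.
Step by step:
`a = [9, 7, 7]` → a = [9, 7, 7]
`b = list(a)` → b = [9, 7, 7]
`a.append(78)` → a = [9, 7, 7, 78]
`print(a)` → prints [9, 7, 7, 78]
`print(b)` → prints [9, 7, 7]

Answer:
[9, 7, 7, 78]
[9, 7, 7]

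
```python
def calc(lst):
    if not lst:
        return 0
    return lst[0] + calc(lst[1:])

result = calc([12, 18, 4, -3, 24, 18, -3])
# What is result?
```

12 + 18 + 4 + (-3) + 24 + 18 + (-3) + 0 = 70

Answer: 70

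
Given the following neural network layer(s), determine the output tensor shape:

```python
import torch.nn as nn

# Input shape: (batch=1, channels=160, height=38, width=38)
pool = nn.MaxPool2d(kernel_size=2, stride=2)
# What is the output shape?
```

Input: (1, 160, 38, 38) -> Output: (1, 160, 19, 19)

Answer: (1, 160, 19, 19)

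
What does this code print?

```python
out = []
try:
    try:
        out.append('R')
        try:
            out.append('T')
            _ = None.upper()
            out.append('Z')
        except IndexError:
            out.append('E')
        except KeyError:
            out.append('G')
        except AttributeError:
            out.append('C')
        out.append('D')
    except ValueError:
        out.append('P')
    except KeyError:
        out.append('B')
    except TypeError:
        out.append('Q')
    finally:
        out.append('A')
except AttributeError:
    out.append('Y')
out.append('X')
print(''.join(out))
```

Execution trace: 'R' (try body) → 'T' (inner try body) → 'C' (inner except AttributeError) → 'D' (try body, no exception) → 'A' (finally) → 'X' (after the try/except). Output: RTCDAX

Answer: RTCDAX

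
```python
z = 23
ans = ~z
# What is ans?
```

Trace:
`z = 23` → z = 23
`ans = ~z` → ans = -24
So ans = -24

Answer: -24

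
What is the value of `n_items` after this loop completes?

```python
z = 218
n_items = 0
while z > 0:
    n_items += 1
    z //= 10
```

Count digits by repeated division by 10
`n_items` takes the values: 0 → 1 → 2 → 3

Answer: 3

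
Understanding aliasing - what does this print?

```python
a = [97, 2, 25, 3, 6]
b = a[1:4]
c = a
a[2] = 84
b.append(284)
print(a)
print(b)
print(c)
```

Key concept: slice vs alias.
Step by step:
`a = [97, 2, 25, 3, 6]` → a = [97, 2, 25, 3, 6]
`b = a[1:4]` → b = [2, 25, 3]
`c = a` → c = [97, 2, 25, 3, 6] (same object as a)
`a[2] = 84` → a = [97, 2, 84, 3, 6] (same object as c); c = [97, 2, 84, 3, 6] (same object as a)
`b.append(284)` → b = [2, 25, 3, 284]
`print(a)` → prints [97, 2, 84, 3, 6]
`print(b)` → prints [2, 25, 3, 284]
`print(c)` → prints [97, 2, 84, 3, 6]

Answer:
[97, 2, 84, 3, 6]
[2, 25, 3, 284]
[97, 2, 84, 3, 6]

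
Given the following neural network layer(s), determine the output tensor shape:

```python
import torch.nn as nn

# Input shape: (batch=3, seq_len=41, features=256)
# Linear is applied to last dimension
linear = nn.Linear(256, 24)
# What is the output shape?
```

Input: (3, 41, 256) -> Output: (3, 41, 24)

Answer: (3, 41, 24)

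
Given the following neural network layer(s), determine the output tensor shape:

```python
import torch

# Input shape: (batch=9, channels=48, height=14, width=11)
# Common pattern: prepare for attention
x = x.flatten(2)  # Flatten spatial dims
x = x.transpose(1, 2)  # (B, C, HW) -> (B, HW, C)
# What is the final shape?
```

Input: (9, 48, 14, 11) -> after flatten(2): (9, 48, 154) -> Output: (9, 154, 48)

Answer: (9, 154, 48)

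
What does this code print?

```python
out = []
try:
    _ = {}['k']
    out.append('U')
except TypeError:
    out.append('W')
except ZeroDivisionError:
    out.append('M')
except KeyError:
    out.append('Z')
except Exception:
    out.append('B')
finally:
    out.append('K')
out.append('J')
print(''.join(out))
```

Execution trace: 'Z' (except KeyError) → 'K' (finally) → 'J' (after the try/except). Output: ZKJ

Answer: ZKJ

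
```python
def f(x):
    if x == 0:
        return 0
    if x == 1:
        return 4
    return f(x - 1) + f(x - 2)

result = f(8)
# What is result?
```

Build up from base cases: f(0)=0, f(1)=4, f(2)=4, f(3)=8, f(4)=12, f(5)=20, f(6)=32, ..., f(8)=84

Answer: 84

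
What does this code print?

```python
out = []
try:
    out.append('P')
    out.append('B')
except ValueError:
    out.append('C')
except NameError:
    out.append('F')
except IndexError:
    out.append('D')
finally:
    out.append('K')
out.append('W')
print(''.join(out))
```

Execution trace: 'P' (try body) → 'B' (try body, no exception) → 'K' (finally) → 'W' (after the try/except). Output: PBKW

Answer: PBKW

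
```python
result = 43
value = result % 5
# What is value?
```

Trace:
`result = 43` → result = 43
`value = result % 5` → value = 3
So value = 3

Answer: 3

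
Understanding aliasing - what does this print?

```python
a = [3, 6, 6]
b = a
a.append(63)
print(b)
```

Key concept: basic list aliasing.
Step by step:
`a = [3, 6, 6]` → a = [3, 6, 6]
`b = a` → b = [3, 6, 6] (same object as a)
`a.append(63)` → a = [3, 6, 6, 63] (same object as b); b = [3, 6, 6, 63] (same object as a)
`print(b)` → prints [3, 6, 6, 63]

Answer: [3, 6, 6, 63]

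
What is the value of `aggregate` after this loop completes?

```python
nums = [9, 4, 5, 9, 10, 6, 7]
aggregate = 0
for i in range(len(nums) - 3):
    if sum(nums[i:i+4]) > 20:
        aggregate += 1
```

Count windows with sum > 20
`aggregate` takes the values: 0 → 1 → 2 → 3 → 4

Answer: 4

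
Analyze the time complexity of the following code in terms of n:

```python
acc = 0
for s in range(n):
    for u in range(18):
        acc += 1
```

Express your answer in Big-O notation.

Each loop level contributes: n × 1. Multiplying the contributions gives O(n).

Answer: O(n)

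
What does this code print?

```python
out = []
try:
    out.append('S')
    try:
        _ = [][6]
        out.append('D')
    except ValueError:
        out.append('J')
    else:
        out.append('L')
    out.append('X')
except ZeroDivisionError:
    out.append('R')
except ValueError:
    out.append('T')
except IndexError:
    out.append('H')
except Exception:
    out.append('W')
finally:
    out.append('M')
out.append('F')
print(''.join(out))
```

Execution trace: 'S' (try body) → 'H' (except IndexError) → 'M' (finally) → 'F' (after the try/except). Output: SHMF

Answer: SHMF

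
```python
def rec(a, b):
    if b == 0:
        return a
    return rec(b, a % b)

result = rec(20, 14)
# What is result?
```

rec(20, 14) -> rec(14, 6) -> rec(6, 2) -> rec(2, 0) -> 2

Answer: 2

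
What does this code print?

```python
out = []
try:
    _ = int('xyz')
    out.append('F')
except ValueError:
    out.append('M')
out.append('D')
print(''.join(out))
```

Execution trace: 'M' (except ValueError) → 'D' (after the try/except). Output: MD

Answer: MD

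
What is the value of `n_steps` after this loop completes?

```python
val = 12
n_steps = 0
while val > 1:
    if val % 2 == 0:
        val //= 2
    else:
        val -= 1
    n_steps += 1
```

Steps to reduce 12 to 1
`n_steps` takes the values: 0 → 1 → 2 → 3 → 4

Answer: 4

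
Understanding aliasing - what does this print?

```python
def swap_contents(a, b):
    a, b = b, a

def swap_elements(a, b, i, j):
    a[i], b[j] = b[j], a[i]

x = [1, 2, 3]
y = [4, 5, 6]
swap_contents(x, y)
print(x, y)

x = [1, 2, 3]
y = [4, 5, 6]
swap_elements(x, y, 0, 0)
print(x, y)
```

Key concept: parameter rebinding vs mutation.
Step by step:
`x = [1, 2, 3]` → x = [1, 2, 3]
`y = [4, 5, 6]` → y = [4, 5, 6]
`swap_contents(x, y)` → no visible change to tracked variables
`print(x, y)` → prints [1, 2, 3] [4, 5, 6]
`x = [1, 2, 3]` → x = [1, 2, 3]
`y = [4, 5, 6]` → y = [4, 5, 6]
`swap_elements(x, y, 0, 0)` → x = [4, 2, 3]; y = [1, 5, 6]
`print(x, y)` → prints [4, 2, 3] [1, 5, 6]

Answer:
[1, 2, 3] [4, 5, 6]
[4, 2, 3] [1, 5, 6]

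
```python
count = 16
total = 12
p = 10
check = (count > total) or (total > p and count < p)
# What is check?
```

Trace:
`count = 16` → count = 16
`total = 12` → total = 12
`p = 10` → p = 10
`check = (count > total) or (total > p and count < p)` → check = True
So check = True

Answer: True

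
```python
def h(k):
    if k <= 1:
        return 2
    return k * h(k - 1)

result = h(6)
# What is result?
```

h(6) = 6 * 5 * 4 * 3 * 2 * 2 = 1440

Answer: 1440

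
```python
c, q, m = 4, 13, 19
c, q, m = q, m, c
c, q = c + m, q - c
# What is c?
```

Trace:
`c, q, m = 4, 13, 19` → c = 4; q = 13; m = 19
`c, q, m = q, m, c` → c = 13; q = 19; m = 4
`c, q = c + m, q - c` → c = 17; q = 6
So c = 17

Answer: 17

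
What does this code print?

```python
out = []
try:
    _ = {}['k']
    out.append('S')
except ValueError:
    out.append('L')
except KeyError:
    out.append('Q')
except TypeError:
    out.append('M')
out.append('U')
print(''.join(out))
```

Execution trace: 'Q' (except KeyError) → 'U' (after the try/except). Output: QU

Answer: QU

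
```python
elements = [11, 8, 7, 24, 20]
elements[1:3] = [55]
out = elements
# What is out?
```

Trace:
`elements = [11, 8, 7, 24, 20]` → elements = [11, 8, 7, 24, 20]
`elements[1:3] = [55]` → elements = [11, 55, 24, 20]
`out = elements` → out = [11, 55, 24, 20]
So out = [11, 55, 24, 20]

Answer: [11, 55, 24, 20]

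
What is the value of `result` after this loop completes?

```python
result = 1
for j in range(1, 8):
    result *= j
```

7! = 5040
`result` takes the values: 1 → 2 → 6 → 24 → 120 → 720 → 5040

Answer: 5040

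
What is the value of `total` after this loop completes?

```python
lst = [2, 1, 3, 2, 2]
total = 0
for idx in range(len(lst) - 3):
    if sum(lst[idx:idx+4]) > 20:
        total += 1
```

Count windows with sum > 20
`total` takes the values: 0

Answer: 0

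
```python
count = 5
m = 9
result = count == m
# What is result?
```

Trace:
`count = 5` → count = 5
`m = 9` → m = 9
`result = count == m` → result = False
So result = False

Answer: False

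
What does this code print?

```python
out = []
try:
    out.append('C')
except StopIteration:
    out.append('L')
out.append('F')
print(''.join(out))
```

Execution trace: 'C' (try body, no exception) → 'F' (after the try/except). Output: CF

Answer: CF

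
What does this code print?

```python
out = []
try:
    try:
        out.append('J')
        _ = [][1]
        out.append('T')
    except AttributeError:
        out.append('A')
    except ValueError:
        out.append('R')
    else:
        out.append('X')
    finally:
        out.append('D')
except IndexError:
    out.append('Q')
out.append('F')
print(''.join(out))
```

Execution trace: 'J' (try body) → 'D' (finally) → 'Q' (outer except IndexError) → 'F' (after the try/except). Output: JDQF

Answer: JDQF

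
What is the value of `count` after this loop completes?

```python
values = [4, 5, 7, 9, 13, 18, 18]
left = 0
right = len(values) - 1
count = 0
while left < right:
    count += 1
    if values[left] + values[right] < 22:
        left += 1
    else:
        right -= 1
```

Steps to find pair summing to 22
`count` takes the values: 0 → 1 → 2 → 3 → 4 → 5 → 6

Answer: 6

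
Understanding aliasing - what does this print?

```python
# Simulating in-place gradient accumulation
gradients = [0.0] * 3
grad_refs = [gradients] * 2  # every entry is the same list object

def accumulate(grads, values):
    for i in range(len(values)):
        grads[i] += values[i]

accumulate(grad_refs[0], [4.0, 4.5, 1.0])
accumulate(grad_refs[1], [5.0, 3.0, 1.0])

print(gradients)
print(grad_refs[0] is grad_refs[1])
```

Key concept: gradient accumulation aliasing.
Step by step:
`gradients = [0.0] * 3` → gradients = [0.0, 0.0, 0.0]
`grad_refs = [gradients] * 2` → grad_refs = [[0.0, 0.0, 0.0], [0.0, 0.0, 0.0]]
`accumulate(grad_refs[0], [4.0, 4.5, 1.0])` → gradients = [4.0, 4.5, 1.0]; grad_refs = [[4.0, 4.5, 1.0], [4.0, 4.5, 1.0]]
`accumulate(grad_refs[1], [5.0, 3.0, 1.0])` → gradients = [9.0, 7.5, 2.0]; grad_refs = [[9.0, 7.5, 2.0], [9.0, 7.5, 2.0]]
`print(gradients)` → prints [9.0, 7.5, 2.0]
`print(grad_refs[0] is grad_refs[1])` → prints True

Answer:
[9.0, 7.5, 2.0]
True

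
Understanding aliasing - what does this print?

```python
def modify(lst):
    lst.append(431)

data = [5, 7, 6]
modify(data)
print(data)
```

Key concept: function modifies passed list.
Step by step:
`data = [5, 7, 6]` → data = [5, 7, 6]
`modify(data)` → data = [5, 7, 6, 431]
`print(data)` → prints [5, 7, 6, 431]

Answer: [5, 7, 6, 431]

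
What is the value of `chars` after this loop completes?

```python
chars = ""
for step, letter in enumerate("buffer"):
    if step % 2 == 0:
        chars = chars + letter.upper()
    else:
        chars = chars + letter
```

Uppercase even positions in 'buffer'
`chars` takes the values: "" → "B" → "Bu" → "BuF" → "BuFf" → "BuFfE" → "BuFfEr"

Answer: "BuFfEr"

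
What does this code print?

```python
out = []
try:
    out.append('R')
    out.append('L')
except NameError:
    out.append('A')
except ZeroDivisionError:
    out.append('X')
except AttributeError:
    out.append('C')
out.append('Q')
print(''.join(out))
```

Execution trace: 'R' (try body) → 'L' (try body, no exception) → 'Q' (after the try/except). Output: RLQ

Answer: RLQ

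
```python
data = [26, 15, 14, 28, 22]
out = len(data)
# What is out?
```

Trace:
`data = [26, 15, 14, 28, 22]` → data = [26, 15, 14, 28, 22]
`out = len(data)` → out = 5
So out = 5

Answer: 5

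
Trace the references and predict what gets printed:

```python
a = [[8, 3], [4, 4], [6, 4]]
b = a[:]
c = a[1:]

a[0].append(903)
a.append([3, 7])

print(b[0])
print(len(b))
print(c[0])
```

Key concept: slice with nested mutation.
Step by step:
`a = [[8, 3], [4, 4], [6, 4]]` → a = [[8, 3], [4, 4], [6, 4]]
`b = a[:]` → b = [[8, 3], [4, 4], [6, 4]]
`c = a[1:]` → c = [[4, 4], [6, 4]]
`a[0].append(903)` → a = [[8, 3, 903], [4, 4], [6, 4]]; b = [[8, 3, 903], [4, 4], [6, 4]]
`a.append([3, 7])` → a = [[8, 3, 903], [4, 4], [6, 4], [3, 7]]
`print(b[0])` → prints [8, 3, 903]
`print(len(b))` → prints 3
`print(c[0])` → prints [4, 4]

Answer:
[8, 3, 903]
3
[4, 4]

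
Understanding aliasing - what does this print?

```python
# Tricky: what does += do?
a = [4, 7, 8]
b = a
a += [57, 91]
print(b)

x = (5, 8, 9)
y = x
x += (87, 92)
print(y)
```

Key concept: += behavior differs for mutable vs immutable.
Step by step:
`a = [4, 7, 8]` → a = [4, 7, 8]
`b = a` → b = [4, 7, 8] (same object as a)
`a += [57, 91]` → a = [4, 7, 8, 57, 91] (same object as b); b = [4, 7, 8, 57, 91] (same object as a)
`print(b)` → prints [4, 7, 8, 57, 91]
`x = (5, 8, 9)` → x = (5, 8, 9)
`y = x` → y = (5, 8, 9)
`x += (87, 92)` → x = (5, 8, 9, 87, 92)
`print(y)` → prints (5, 8, 9)

Answer:
[4, 7, 8, 57, 91]
(5, 8, 9)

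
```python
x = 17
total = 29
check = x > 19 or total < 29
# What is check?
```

Trace:
`x = 17` → x = 17
`total = 29` → total = 29
`check = x > 19 or total < 29` → check = False
So check = False

Answer: False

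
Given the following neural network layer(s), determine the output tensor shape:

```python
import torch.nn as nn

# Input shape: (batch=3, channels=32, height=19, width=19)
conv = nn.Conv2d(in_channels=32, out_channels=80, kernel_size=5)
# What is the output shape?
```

Input: (3, 32, 19, 19) -> Output: (3, 80, 15, 15)

Answer: (3, 80, 15, 15)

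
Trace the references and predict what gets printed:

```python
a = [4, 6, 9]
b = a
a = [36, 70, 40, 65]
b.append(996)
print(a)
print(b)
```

Key concept: rebinding vs mutation: a is rebound to a new list, b still points at the original.
Step by step:
`a = [4, 6, 9]` → a = [4, 6, 9]
`b = a` → b = [4, 6, 9] (same object as a)
`a = [36, 70, 40, 65]` → a = [36, 70, 40, 65]
`b.append(996)` → b = [4, 6, 9, 996]
`print(a)` → prints [36, 70, 40, 65]
`print(b)` → prints [4, 6, 9, 996]

Answer:
[36, 70, 40, 65]
[4, 6, 9, 996]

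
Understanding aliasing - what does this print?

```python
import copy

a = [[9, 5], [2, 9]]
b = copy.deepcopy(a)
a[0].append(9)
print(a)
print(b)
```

Key concept: deep copy is fully independent.
Step by step:
`a = [[9, 5], [2, 9]]` → a = [[9, 5], [2, 9]]
`b = copy.deepcopy(a)` → b = [[9, 5], [2, 9]]
`a[0].append(9)` → a = [[9, 5, 9], [2, 9]]
`print(a)` → prints [[9, 5, 9], [2, 9]]
`print(b)` → prints [[9, 5], [2, 9]]

Answer:
[[9, 5, 9], [2, 9]]
[[9, 5], [2, 9]]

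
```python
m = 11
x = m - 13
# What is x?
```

Trace:
`m = 11` → m = 11
`x = m - 13` → x = -2
So x = -2

Answer: -2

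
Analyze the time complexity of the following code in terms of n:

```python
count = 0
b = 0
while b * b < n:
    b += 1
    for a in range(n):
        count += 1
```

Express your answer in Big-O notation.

Each loop level contributes: √n × n. Multiplying the contributions gives O(n√n).

Answer: O(n√n)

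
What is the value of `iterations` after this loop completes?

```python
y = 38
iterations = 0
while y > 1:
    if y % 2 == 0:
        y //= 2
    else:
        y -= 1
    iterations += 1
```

Steps to reduce 38 to 1
`iterations` takes the values: 0 → 1 → 2 → 3 → 4 → 5 → 6 → 7

Answer: 7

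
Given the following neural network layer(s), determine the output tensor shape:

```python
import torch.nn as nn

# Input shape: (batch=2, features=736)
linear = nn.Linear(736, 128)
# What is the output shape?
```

Input: (2, 736) -> Output: (2, 128)

Answer: (2, 128)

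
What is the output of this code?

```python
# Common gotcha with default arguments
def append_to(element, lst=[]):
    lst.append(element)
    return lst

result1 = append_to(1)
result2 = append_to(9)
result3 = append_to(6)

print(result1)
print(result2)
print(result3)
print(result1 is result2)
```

Key concept: mutable default argument gotcha.
Step by step:
`result1 = append_to(1)` → result1 = [1]
`result2 = append_to(9)` → result1 = [1, 9] (same object as result2); result2 = [1, 9] (same object as result1)
`result3 = append_to(6)` → result1 = [1, 9, 6] (same object as result2, result3); result2 = [1, 9, 6] (same object as result1, result3); result3 = [1, 9, 6] (same object as result1, result2)
`print(result1)` → prints [1, 9, 6]
`print(result2)` → prints [1, 9, 6]
`print(result3)` → prints [1, 9, 6]
`print(result1 is result2)` → prints True

Answer:
[1, 9, 6]
[1, 9, 6]
[1, 9, 6]
True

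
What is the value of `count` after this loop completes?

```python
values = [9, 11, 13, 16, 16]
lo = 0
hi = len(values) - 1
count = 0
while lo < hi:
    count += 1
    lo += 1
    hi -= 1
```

Iterations until pointers meet (list length 5)
`count` takes the values: 0 → 1 → 2

Answer: 2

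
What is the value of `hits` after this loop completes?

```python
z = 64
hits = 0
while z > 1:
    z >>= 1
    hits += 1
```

Count right shifts until 1
`hits` takes the values: 0 → 1 → 2 → 3 → 4 → 5 → 6

Answer: 6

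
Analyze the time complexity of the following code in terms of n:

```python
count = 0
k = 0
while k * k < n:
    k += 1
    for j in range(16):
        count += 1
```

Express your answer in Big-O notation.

Each loop level contributes: √n × 1. Multiplying the contributions gives O(√n).

Answer: O(√n)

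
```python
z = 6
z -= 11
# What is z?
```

Trace:
`z = 6` → z = 6
`z -= 11` → z = -5
So z = -5

Answer: -5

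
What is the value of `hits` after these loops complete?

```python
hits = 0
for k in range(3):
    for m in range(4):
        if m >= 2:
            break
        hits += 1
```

Inner breaks at 2, outer runs 3 times
`hits` takes the values: 0 → 1 → 2 → 3 → 4 → 5 → 6

Answer: 6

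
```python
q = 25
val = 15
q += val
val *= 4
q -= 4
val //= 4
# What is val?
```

Trace:
`q = 25` → q = 25
`val = 15` → val = 15
`q += val` → q = 40
`val *= 4` → val = 60
`q -= 4` → q = 36
`val //= 4` → val = 15
So val = 15

Answer: 15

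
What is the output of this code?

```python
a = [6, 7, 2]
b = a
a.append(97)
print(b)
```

Key concept: basic list aliasing.
Step by step:
`a = [6, 7, 2]` → a = [6, 7, 2]
`b = a` → b = [6, 7, 2] (same object as a)
`a.append(97)` → a = [6, 7, 2, 97] (same object as b); b = [6, 7, 2, 97] (same object as a)
`print(b)` → prints [6, 7, 2, 97]

Answer: [6, 7, 2, 97]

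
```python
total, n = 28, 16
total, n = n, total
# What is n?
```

Trace:
`total, n = 28, 16` → total = 28; n = 16
`total, n = n, total` → total = 16; n = 28
So n = 28

Answer: 28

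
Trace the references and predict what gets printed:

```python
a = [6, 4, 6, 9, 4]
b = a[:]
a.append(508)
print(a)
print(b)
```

Key concept: slice [:] creates copy.
Step by step:
`a = [6, 4, 6, 9, 4]` → a = [6, 4, 6, 9, 4]
`b = a[:]` → b = [6, 4, 6, 9, 4]
`a.append(508)` → a = [6, 4, 6, 9, 4, 508]
`print(a)` → prints [6, 4, 6, 9, 4, 508]
`print(b)` → prints [6, 4, 6, 9, 4]

Answer:
[6, 4, 6, 9, 4, 508]
[6, 4, 6, 9, 4]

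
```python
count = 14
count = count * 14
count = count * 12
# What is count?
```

Trace:
`count = 14` → count = 14
`count = count * 14` → count = 196
`count = count * 12` → count = 2352
So count = 2352

Answer: 2352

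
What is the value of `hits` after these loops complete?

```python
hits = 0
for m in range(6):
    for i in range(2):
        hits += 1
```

6 * 2 = 12
`hits` takes the values: 0 → 1 → 2 → 3 → 4 → 5 → 6 → 7 → 8 → 9 → 10 → 11 → 12

Answer: 12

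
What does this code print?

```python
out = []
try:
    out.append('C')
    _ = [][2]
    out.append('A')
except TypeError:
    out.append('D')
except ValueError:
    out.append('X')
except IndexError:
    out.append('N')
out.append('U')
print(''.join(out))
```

Execution trace: 'C' (try body) → 'N' (except IndexError) → 'U' (after the try/except). Output: CNU

Answer: CNU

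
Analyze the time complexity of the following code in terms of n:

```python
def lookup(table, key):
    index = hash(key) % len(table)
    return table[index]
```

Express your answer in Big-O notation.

This is Hash table lookup (average case). Time complexity: O(1).

Answer: O(1)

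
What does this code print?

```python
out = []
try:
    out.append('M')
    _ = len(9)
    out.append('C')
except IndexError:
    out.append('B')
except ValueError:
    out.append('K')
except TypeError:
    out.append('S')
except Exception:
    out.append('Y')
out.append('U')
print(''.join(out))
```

Execution trace: 'M' (try body) → 'S' (except TypeError) → 'U' (after the try/except). Output: MSU

Answer: MSU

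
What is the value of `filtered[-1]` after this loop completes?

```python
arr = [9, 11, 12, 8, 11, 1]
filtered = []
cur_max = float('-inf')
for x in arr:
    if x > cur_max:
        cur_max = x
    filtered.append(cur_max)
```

Running max ends at 12
`filtered` takes the values: [] → [9] → [9, 11] → [9, 11, 12] → [9, 11, 12, 12] → [9, 11, 12, 12, 12] → [9, 11, 12, 12, 12, 12]
So `filtered[-1]` = 12

Answer: 12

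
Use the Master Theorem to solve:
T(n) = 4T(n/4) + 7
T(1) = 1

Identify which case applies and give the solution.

a=4, b=4, f(n)=7. log_4(4) = 1. Since c=0 < 1, Case 1 applies: T(n) = Θ(n^log_b(a)) = O(n).

Answer: O(n) - Case 1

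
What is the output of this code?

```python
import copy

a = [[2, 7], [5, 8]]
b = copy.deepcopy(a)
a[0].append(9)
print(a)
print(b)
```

Key concept: deep copy is fully independent.
Step by step:
`a = [[2, 7], [5, 8]]` → a = [[2, 7], [5, 8]]
`b = copy.deepcopy(a)` → b = [[2, 7], [5, 8]]
`a[0].append(9)` → a = [[2, 7, 9], [5, 8]]
`print(a)` → prints [[2, 7, 9], [5, 8]]
`print(b)` → prints [[2, 7], [5, 8]]

Answer:
[[2, 7, 9], [5, 8]]
[[2, 7], [5, 8]]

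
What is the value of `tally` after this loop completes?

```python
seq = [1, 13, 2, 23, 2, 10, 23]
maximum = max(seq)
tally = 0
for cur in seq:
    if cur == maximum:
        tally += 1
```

Count of max value 23 in [1, 13, 2, 23, 2, 10, 23]
`tally` takes the values: 0 → 1 → 2

Answer: 2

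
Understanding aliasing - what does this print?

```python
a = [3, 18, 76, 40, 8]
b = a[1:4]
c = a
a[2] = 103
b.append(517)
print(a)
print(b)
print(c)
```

Key concept: slice vs alias.
Step by step:
`a = [3, 18, 76, 40, 8]` → a = [3, 18, 76, 40, 8]
`b = a[1:4]` → b = [18, 76, 40]
`c = a` → c = [3, 18, 76, 40, 8] (same object as a)
`a[2] = 103` → a = [3, 18, 103, 40, 8] (same object as c); c = [3, 18, 103, 40, 8] (same object as a)
`b.append(517)` → b = [18, 76, 40, 517]
`print(a)` → prints [3, 18, 103, 40, 8]
`print(b)` → prints [18, 76, 40, 517]
`print(c)` → prints [3, 18, 103, 40, 8]

Answer:
[3, 18, 103, 40, 8]
[18, 76, 40, 517]
[3, 18, 103, 40, 8]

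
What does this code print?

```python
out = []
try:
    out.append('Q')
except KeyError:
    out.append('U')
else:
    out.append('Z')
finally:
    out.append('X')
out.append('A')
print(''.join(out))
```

Execution trace: 'Q' (try body, no exception) → 'Z' (else) → 'X' (finally) → 'A' (after the try/except). Output: QZXA

Answer: QZXA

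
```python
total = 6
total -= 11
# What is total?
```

Trace:
`total = 6` → total = 6
`total -= 11` → total = -5
So total = -5

Answer: -5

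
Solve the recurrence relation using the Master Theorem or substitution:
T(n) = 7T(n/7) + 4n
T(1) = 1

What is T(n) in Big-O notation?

By Master Theorem: a=7, b=7, f(n)=4n. Since log_7(7) = 1 and f(n) = Θ(n^1), Case 2 applies. T(n) = O(n log n).

Answer: O(n log n)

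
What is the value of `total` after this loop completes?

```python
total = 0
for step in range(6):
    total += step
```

Sum of 0 to 5 = 15
`total` takes the values: 0 → 1 → 3 → 6 → 10 → 15

Answer: 15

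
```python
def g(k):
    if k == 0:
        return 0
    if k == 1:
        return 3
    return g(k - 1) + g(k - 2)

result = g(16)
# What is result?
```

Build up from base cases: g(0)=0, g(1)=3, g(2)=3, g(3)=6, g(4)=9, g(5)=15, g(6)=24, ..., g(16)=2961

Answer: 2961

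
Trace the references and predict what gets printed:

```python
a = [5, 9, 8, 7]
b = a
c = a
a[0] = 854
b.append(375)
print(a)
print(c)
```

Key concept: multiple aliases.
Step by step:
`a = [5, 9, 8, 7]` → a = [5, 9, 8, 7]
`b = a` → b = [5, 9, 8, 7] (same object as a)
`c = a` → c = [5, 9, 8, 7] (same object as a, b)
`a[0] = 854` → a = [854, 9, 8, 7] (same object as b, c); b = [854, 9, 8, 7] (same object as a, c); c = [854, 9, 8, 7] (same object as a, b)
`b.append(375)` → a = [854, 9, 8, 7, 375] (same object as b, c); b = [854, 9, 8, 7, 375] (same object as a, c); c = [854, 9, 8, 7, 375] (same object as a, b)
`print(a)` → prints [854, 9, 8, 7, 375]
`print(c)` → prints [854, 9, 8, 7, 375]

Answer:
[854, 9, 8, 7, 375]
[854, 9, 8, 7, 375]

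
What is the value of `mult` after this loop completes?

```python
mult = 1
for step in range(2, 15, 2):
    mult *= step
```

Product of even numbers 2 to 14
`mult` takes the values: 1 → 2 → 8 → 48 → 384 → 3840 → 46080 → 645120

Answer: 645120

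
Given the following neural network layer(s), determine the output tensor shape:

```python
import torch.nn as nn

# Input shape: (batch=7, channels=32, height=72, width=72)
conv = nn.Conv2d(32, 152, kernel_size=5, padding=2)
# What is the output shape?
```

Input: (7, 32, 72, 72) -> Output: (7, 152, 72, 72)

Answer: (7, 152, 72, 72)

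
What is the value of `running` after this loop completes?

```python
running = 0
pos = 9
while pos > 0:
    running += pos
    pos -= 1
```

Sum 9 down to 1
`running` takes the values: 0 → 9 → 17 → 24 → 30 → 35 → 39 → 42 → 44 → 45

Answer: 45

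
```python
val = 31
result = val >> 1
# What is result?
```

Trace:
`val = 31` → val = 31
`result = val >> 1` → result = 15
So result = 15

Answer: 15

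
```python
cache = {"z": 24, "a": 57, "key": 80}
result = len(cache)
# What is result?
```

Trace:
`cache = {"z": 24, "a": 57, "key": 80}` → cache = {'z': 24, 'a': 57, 'key': 80}
`result = len(cache)` → result = 3
So result = 3

Answer: 3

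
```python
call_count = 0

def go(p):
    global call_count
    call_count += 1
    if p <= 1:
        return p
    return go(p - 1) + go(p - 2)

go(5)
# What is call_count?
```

Calls(p) = 1 + Calls(p-1) + Calls(p-2); Calls(0)=Calls(1)=1. For p=5 this gives 15.

Answer: 15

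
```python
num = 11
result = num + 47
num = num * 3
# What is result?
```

Trace:
`num = 11` → num = 11
`result = num + 47` → result = 58
`num = num * 3` → num = 33
So result = 58

Answer: 58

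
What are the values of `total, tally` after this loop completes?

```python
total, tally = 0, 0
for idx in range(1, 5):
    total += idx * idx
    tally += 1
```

Sum of squares and count
`total, tally` takes the values: (0, 0) → (1, 0) → (1, 1) → (5, 1) → (5, 2) → (14, 2) → (14, 3) → (30, 3) → (30, 4)

Answer: 30, 4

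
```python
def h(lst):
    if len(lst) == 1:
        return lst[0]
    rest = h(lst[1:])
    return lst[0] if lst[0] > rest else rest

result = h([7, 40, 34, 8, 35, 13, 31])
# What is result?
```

Recursive max over [7, 40, 34, 8, 35, 13, 31] = 40

Answer: 40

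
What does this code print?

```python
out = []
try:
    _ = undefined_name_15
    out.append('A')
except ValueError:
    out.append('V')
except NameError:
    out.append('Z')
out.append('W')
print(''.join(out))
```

Execution trace: 'Z' (except NameError) → 'W' (after the try/except). Output: ZW

Answer: ZW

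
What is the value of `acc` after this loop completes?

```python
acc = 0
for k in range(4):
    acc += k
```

Sum of 0 to 3 = 6
`acc` takes the values: 0 → 1 → 3 → 6

Answer: 6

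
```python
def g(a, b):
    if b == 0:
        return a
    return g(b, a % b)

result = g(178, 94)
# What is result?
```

g(178, 94) -> g(94, 84) -> g(84, 10) -> g(10, 4) -> g(4, 2) -> g(2, 0) -> 2

Answer: 2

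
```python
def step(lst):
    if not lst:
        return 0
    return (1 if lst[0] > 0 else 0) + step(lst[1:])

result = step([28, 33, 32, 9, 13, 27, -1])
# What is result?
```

Count of positive elements in [28, 33, 32, 9, 13, 27, -1] = 6

Answer: 6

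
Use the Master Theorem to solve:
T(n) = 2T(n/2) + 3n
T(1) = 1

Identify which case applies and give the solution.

a=2, b=2, f(n)=3n. log_2(2) = 1. Since c=1 = 1, Case 2 applies: T(n) = Θ(n^log_b(a) · log n) = O(n log n).

Answer: O(n log n) - Case 2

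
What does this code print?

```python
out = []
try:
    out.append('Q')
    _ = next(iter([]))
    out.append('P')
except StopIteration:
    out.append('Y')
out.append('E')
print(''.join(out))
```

Execution trace: 'Q' (try body) → 'Y' (except StopIteration) → 'E' (after the try/except). Output: QYE

Answer: QYE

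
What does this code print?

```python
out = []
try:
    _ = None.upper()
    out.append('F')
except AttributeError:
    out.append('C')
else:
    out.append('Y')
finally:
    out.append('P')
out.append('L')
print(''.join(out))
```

Execution trace: 'C' (except AttributeError) → 'P' (finally) → 'L' (after the try/except). Output: CPL

Answer: CPL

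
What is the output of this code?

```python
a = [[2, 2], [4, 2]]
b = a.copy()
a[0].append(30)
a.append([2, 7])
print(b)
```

Key concept: shallow copy with nested lists.
Step by step:
`a = [[2, 2], [4, 2]]` → a = [[2, 2], [4, 2]]
`b = a.copy()` → b = [[2, 2], [4, 2]]
`a[0].append(30)` → a = [[2, 2, 30], [4, 2]]; b = [[2, 2, 30], [4, 2]]
`a.append([2, 7])` → a = [[2, 2, 30], [4, 2], [2, 7]]
`print(b)` → prints [[2, 2, 30], [4, 2]]

Answer: [[2, 2, 30], [4, 2]]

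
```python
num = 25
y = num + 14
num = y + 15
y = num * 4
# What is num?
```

Trace:
`num = 25` → num = 25
`y = num + 14` → y = 39
`num = y + 15` → num = 54
`y = num * 4` → y = 216
So num = 54

Answer: 54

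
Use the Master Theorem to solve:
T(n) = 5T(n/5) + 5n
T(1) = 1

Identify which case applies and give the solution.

a=5, b=5, f(n)=5n. log_5(5) = 1. Since c=1 = 1, Case 2 applies: T(n) = Θ(n^log_b(a) · log n) = O(n log n).

Answer: O(n log n) - Case 2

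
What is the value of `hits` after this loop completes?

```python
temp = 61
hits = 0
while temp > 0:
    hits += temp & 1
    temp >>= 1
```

Count set bits in 61 (binary: 0b111101)
`hits` takes the values: 0 → 1 → 2 → 3 → 4 → 5

Answer: 5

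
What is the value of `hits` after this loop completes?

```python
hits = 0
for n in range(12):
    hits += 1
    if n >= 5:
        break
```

Loop breaks when n reaches 5, hits is 6
`hits` takes the values: 0 → 1 → 2 → 3 → 4 → 5 → 6

Answer: 6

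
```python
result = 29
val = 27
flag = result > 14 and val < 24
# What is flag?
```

Trace:
`result = 29` → result = 29
`val = 27` → val = 27
`flag = result > 14 and val < 24` → flag = False
So flag = False

Answer: False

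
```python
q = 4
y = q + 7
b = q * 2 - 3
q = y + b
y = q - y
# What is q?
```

Trace:
`q = 4` → q = 4
`y = q + 7` → y = 11
`b = q * 2 - 3` → b = 5
`q = y + b` → q = 16
`y = q - y` → y = 5
So q = 16

Answer: 16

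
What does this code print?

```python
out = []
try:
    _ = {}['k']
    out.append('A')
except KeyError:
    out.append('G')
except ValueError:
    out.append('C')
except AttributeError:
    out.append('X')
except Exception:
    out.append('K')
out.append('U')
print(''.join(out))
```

Execution trace: 'G' (except KeyError) → 'U' (after the try/except). Output: GU

Answer: GU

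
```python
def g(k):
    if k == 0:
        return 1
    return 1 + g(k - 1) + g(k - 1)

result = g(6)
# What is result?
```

g(k) = 1 + 2·g(k-1), g(0)=1. Closed form: (1+1)·2^6 - 1 = 127.

Answer: 127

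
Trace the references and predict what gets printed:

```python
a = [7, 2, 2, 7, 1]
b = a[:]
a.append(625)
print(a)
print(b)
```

Key concept: slice [:] creates copy.
Step by step:
`a = [7, 2, 2, 7, 1]` → a = [7, 2, 2, 7, 1]
`b = a[:]` → b = [7, 2, 2, 7, 1]
`a.append(625)` → a = [7, 2, 2, 7, 1, 625]
`print(a)` → prints [7, 2, 2, 7, 1, 625]
`print(b)` → prints [7, 2, 2, 7, 1]

Answer:
[7, 2, 2, 7, 1, 625]
[7, 2, 2, 7, 1]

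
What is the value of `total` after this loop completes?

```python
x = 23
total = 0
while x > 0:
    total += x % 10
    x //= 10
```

Sum digits of 23
`total` takes the values: 0 → 3 → 5

Answer: 5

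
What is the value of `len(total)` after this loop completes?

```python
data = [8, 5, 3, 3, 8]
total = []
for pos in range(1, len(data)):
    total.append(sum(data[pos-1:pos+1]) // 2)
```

Number of 2-element averages
`total` takes the values: [] → [6] → [6, 4] → [6, 4, 3] → [6, 4, 3, 5]
So `len(total)` = 4

Answer: 4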